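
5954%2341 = 1272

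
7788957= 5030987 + 2757970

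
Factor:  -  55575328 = -2^5*1736729^1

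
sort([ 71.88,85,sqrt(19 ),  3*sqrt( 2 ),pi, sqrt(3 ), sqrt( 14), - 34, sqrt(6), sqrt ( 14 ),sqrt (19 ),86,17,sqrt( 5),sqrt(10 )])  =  [ - 34,sqrt( 3 ),sqrt(5),sqrt( 6),pi , sqrt(10), sqrt( 14),sqrt( 14 ),3*sqrt( 2),  sqrt( 19),sqrt( 19 ),17,71.88,  85,86]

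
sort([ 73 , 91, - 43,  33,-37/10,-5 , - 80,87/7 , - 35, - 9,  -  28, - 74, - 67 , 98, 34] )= [-80, - 74, - 67, - 43,-35  , - 28, - 9,-5 , - 37/10 , 87/7 , 33 , 34,73, 91,98 ] 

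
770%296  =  178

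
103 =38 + 65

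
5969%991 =23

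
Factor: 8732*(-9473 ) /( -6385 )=2^2*5^(-1)*37^1 * 59^1 * 1277^ ( -1) *9473^1 = 82718236/6385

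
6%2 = 0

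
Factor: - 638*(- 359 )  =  229042 = 2^1*11^1*29^1*359^1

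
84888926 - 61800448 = 23088478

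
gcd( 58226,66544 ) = 8318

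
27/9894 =9/3298 = 0.00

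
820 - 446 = 374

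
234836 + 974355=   1209191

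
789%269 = 251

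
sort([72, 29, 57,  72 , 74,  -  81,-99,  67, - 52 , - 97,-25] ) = [-99, - 97, - 81,- 52, -25,29,57, 67, 72, 72, 74]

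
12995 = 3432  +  9563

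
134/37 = 134/37 = 3.62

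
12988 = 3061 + 9927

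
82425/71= 1160+65/71 =1160.92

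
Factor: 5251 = 59^1*89^1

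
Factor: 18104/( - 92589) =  - 2^3* 3^( -1)*7^(  -  1)*31^1*73^1*4409^ ( - 1)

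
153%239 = 153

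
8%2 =0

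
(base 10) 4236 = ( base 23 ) 804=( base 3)12210220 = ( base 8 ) 10214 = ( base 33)3tc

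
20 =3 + 17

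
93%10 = 3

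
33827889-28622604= 5205285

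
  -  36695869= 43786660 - 80482529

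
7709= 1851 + 5858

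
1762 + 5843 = 7605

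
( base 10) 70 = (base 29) 2C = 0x46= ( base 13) 55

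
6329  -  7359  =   - 1030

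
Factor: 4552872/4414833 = 1517624/1471611 = 2^3 *3^(-1)*17^1*11159^1*490537^( - 1)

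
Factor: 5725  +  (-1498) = 3^1 * 1409^1 =4227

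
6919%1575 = 619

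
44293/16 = 44293/16= 2768.31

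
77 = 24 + 53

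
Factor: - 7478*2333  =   - 17446174 = - 2^1*2333^1 * 3739^1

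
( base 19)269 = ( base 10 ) 845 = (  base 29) 104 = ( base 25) 18K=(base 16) 34d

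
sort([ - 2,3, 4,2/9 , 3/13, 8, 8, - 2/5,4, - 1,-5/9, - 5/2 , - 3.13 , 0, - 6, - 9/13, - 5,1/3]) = [ - 6, - 5, - 3.13, - 5/2, - 2,-1,-9/13, - 5/9, - 2/5,0, 2/9, 3/13,1/3,3, 4,4 , 8,8 ]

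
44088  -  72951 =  - 28863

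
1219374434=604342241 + 615032193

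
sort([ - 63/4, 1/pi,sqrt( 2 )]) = [ - 63/4, 1/pi,sqrt( 2 )] 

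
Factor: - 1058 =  - 2^1*23^2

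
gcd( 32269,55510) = 61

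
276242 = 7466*37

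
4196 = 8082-3886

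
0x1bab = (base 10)7083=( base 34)64B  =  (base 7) 26436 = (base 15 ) 2173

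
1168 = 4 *292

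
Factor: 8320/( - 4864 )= - 2^( - 1)*5^1 *13^1*19^(  -  1)=- 65/38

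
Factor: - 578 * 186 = - 2^2*3^1*17^2*31^1 =-  107508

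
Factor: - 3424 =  - 2^5*107^1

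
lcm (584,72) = 5256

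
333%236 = 97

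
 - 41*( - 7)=287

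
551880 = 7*78840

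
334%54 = 10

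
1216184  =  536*2269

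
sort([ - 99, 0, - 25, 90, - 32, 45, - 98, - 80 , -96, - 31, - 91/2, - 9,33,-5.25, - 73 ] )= [  -  99 , - 98, - 96, - 80, - 73,  -  91/2, - 32, - 31 , - 25, -9, - 5.25, 0,33, 45,90]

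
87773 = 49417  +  38356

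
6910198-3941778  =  2968420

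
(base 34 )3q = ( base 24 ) 58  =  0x80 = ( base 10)128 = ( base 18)72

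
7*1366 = 9562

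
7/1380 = 7/1380 = 0.01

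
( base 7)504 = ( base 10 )249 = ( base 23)aj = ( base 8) 371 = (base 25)9O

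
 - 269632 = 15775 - 285407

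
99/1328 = 99/1328 = 0.07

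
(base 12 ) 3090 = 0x14AC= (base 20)D4C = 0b1010010101100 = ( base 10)5292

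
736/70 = 10 + 18/35 = 10.51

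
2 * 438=876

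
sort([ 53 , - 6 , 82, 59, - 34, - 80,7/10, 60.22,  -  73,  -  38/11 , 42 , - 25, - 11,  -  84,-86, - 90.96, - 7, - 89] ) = [-90.96, - 89,-86,-84,- 80, - 73, - 34 , -25,-11, - 7, - 6,-38/11,  7/10 , 42, 53,59,60.22,82 ] 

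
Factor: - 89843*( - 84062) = 2^1*11^1*13^1*3821^1*6911^1 = 7552382266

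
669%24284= 669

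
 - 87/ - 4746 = 29/1582 = 0.02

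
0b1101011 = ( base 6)255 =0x6b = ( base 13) 83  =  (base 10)107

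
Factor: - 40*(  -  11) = 440 = 2^3*5^1*11^1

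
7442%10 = 2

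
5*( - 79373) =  - 396865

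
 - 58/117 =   -  58/117 = - 0.50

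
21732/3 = 7244 = 7244.00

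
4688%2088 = 512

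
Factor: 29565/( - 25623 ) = - 3^1*5^1*13^ ( - 1) = - 15/13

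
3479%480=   119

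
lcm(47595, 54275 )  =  3093675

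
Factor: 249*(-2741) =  - 682509 =- 3^1*83^1*2741^1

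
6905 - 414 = 6491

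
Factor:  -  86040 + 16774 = -2^1*59^1*587^1=- 69266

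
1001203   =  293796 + 707407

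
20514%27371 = 20514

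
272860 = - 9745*(- 28)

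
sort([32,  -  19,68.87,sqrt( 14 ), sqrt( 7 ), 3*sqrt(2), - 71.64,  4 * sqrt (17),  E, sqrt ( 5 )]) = [ - 71.64, - 19 , sqrt(5 ),  sqrt(7),E,sqrt( 14),3*sqrt(2 ), 4*sqrt(17 ),32,68.87] 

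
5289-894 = 4395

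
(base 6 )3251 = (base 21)1EG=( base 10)751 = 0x2ef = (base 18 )25D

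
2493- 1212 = 1281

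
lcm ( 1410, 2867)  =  86010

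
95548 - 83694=11854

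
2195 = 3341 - 1146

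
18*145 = 2610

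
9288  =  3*3096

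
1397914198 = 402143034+995771164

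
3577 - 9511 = - 5934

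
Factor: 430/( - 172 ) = - 5/2 = - 2^(-1 )*5^1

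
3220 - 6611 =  -3391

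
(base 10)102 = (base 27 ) 3l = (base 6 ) 250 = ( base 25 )42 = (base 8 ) 146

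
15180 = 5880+9300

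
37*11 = 407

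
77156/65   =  1187 + 1/65 = 1187.02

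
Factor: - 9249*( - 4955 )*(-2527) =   -  115809364965 = - 3^1*5^1 * 7^1*19^2*991^1 * 3083^1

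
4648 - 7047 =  - 2399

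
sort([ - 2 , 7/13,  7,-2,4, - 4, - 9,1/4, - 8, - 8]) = [-9, - 8, - 8, - 4, - 2, - 2,1/4, 7/13,  4, 7]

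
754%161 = 110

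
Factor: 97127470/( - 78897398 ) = -5^1 * 11^1*397^( - 1) * 593^1*1489^1*99367^ ( - 1) = - 48563735/39448699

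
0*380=0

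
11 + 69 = 80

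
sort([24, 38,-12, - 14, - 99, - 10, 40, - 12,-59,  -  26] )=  [ - 99, - 59,-26, - 14, - 12,-12, - 10, 24 , 38, 40]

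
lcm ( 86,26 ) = 1118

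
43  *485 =20855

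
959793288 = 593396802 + 366396486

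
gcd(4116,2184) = 84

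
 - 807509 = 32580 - 840089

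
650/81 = 8 + 2/81 = 8.02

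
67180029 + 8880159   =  76060188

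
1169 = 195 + 974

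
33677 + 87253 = 120930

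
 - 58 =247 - 305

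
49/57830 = 49/57830 = 0.00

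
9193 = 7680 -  - 1513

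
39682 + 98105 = 137787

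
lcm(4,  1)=4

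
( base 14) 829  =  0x645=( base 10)1605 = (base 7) 4452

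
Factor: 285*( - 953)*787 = -3^1*5^1 * 19^1 * 787^1 * 953^1 = - 213753135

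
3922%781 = 17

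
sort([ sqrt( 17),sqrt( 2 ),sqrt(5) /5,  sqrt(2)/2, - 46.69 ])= [ - 46.69,  sqrt( 5)/5,sqrt( 2)/2, sqrt ( 2 ), sqrt(17 ) ]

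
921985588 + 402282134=1324267722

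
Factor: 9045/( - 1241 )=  - 3^3*5^1*17^(-1 )*67^1*73^ ( - 1 )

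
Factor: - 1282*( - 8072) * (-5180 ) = - 2^6*5^1*7^1*37^1*641^1*1009^1 = - 53604214720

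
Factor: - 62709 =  - 3^1 * 20903^1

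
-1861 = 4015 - 5876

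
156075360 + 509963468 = 666038828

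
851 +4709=5560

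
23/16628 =23/16628= 0.00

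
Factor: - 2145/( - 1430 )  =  3/2 = 2^( - 1 )*3^1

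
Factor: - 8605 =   -  5^1* 1721^1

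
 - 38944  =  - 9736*4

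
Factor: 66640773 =3^1*137^1*162143^1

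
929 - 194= 735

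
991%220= 111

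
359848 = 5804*62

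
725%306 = 113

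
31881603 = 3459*9217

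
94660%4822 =3042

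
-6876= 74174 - 81050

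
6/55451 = 6/55451 = 0.00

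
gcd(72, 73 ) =1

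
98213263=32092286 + 66120977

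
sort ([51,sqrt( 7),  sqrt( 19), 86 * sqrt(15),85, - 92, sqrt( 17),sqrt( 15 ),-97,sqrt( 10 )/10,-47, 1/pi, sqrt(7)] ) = [ - 97, - 92, - 47,sqrt (10 ) /10, 1/pi , sqrt(7),sqrt( 7),sqrt(15 ),sqrt( 17),  sqrt(19),51,85,86*sqrt( 15 )] 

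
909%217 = 41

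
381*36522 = 13914882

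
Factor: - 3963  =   -3^1 * 1321^1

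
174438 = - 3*(-58146)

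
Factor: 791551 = 283^1*2797^1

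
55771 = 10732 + 45039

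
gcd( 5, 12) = 1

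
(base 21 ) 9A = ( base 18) B1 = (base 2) 11000111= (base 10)199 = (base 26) 7h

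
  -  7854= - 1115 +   -  6739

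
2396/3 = 2396/3 = 798.67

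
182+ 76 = 258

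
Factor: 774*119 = 2^1*3^2*7^1*17^1*43^1= 92106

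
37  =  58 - 21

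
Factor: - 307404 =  - 2^2 * 3^2 * 8539^1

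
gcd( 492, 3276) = 12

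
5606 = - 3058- - 8664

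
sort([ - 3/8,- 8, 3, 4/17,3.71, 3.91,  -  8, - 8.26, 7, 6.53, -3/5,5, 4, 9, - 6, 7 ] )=[-8.26, - 8,  -  8, - 6,-3/5, - 3/8,  4/17,3,3.71, 3.91, 4, 5, 6.53,7,  7, 9]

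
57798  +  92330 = 150128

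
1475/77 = 19 + 12/77 = 19.16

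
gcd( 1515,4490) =5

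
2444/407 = 6 + 2/407 = 6.00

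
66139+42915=109054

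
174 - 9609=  - 9435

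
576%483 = 93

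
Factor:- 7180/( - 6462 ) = 2^1*3^( - 2)* 5^1 = 10/9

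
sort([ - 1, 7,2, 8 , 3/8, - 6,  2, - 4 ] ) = [ - 6, - 4,  -  1 , 3/8 , 2,  2, 7,8 ]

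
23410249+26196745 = 49606994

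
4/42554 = 2/21277 = 0.00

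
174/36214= 87/18107  =  0.00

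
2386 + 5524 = 7910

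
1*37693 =37693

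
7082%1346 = 352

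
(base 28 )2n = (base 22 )3D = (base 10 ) 79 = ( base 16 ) 4F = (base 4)1033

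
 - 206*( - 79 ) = 16274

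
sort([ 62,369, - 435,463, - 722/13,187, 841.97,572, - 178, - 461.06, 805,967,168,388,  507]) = [ - 461.06,-435, - 178, - 722/13,62,168,187,369,388,463, 507, 572, 805,841.97,967 ] 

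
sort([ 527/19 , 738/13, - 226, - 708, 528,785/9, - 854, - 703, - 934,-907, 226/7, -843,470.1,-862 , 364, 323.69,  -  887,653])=[ - 934, - 907, - 887,-862, - 854, - 843,  -  708, - 703, - 226,527/19 , 226/7, 738/13,785/9,323.69, 364, 470.1,528,653]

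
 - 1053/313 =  - 4 + 199/313 =- 3.36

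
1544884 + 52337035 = 53881919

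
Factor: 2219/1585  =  7/5 = 5^( - 1 )* 7^1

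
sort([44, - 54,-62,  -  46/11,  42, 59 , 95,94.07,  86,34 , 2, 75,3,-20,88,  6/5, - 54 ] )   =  [ - 62, - 54, - 54, - 20, - 46/11,6/5,2,3,  34, 42, 44,59, 75,86  ,  88, 94.07 , 95]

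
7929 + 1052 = 8981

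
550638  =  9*61182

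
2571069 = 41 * 62709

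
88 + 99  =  187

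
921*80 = 73680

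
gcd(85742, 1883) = 1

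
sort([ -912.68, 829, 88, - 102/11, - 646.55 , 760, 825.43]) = [ - 912.68, - 646.55, - 102/11, 88,760, 825.43, 829] 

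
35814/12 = 2984 + 1/2 = 2984.50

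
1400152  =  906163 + 493989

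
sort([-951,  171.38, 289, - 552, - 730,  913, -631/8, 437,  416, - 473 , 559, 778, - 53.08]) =[ - 951, - 730, - 552, - 473,- 631/8,-53.08,171.38,289,416, 437 , 559,778,  913]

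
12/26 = 6/13 = 0.46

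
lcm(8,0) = 0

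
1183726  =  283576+900150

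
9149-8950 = 199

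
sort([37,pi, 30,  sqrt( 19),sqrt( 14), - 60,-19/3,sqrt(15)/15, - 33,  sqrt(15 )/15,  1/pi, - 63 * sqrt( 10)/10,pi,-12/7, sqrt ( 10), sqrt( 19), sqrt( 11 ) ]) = [ - 60, - 33, - 63*sqrt( 10)/10, - 19/3, - 12/7,sqrt( 15)/15,sqrt (15)/15,1/pi, pi,pi,  sqrt (10 ), sqrt( 11 ), sqrt( 14), sqrt(19 ),  sqrt( 19) , 30,  37 ]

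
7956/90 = 88  +  2/5 = 88.40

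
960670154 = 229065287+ 731604867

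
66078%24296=17486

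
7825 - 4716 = 3109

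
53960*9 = 485640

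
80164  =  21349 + 58815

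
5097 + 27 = 5124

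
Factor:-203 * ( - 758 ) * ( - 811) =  - 124791814=- 2^1*7^1 * 29^1*379^1* 811^1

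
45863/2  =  45863/2 = 22931.50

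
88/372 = 22/93 = 0.24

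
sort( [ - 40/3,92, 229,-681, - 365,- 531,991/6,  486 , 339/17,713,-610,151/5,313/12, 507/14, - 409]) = [ - 681, - 610, - 531,- 409,-365 , - 40/3,339/17,313/12,151/5 , 507/14, 92,991/6,229 , 486,713]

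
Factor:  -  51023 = -7^1*37^1*197^1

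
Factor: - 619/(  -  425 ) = 5^(-2)*17^ ( - 1)*619^1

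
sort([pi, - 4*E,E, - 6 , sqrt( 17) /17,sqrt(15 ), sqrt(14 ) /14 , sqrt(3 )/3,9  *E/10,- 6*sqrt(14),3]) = [ - 6*sqrt(14), - 4*E, - 6,sqrt( 17)/17,sqrt( 14 )/14,sqrt(3 ) /3,9*E/10,E, 3, pi, sqrt(15 ) ]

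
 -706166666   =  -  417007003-289159663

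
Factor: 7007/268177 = 11/421= 11^1*421^( - 1)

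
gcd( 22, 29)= 1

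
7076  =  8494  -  1418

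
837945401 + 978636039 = 1816581440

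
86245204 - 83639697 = 2605507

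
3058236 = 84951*36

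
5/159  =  5/159 = 0.03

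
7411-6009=1402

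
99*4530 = 448470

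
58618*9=527562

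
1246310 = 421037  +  825273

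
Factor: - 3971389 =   -  479^1 * 8291^1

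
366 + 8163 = 8529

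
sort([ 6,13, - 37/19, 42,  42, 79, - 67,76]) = [ - 67, - 37/19, 6,13, 42, 42,76, 79]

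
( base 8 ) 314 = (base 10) 204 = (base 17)C0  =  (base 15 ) D9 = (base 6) 540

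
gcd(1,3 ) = 1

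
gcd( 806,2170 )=62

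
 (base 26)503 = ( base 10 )3383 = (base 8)6467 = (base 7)12602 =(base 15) 1008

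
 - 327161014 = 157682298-484843312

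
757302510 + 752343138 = 1509645648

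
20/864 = 5/216= 0.02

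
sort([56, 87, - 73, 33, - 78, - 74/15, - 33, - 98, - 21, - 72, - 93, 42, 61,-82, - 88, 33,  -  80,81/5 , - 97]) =[-98, - 97, - 93, - 88, - 82, - 80, - 78, - 73,-72, - 33,-21, - 74/15, 81/5,33,33,42,  56,61, 87]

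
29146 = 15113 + 14033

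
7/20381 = 7/20381 = 0.00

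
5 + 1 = 6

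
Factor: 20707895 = 5^1*13^1*53^1*6011^1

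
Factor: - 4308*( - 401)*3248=2^6*3^1*7^1*29^1*359^1 *401^1=5610945984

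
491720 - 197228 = 294492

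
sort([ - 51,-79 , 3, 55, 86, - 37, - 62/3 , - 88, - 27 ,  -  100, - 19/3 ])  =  [ - 100, - 88, - 79,-51, - 37, - 27 , - 62/3, - 19/3, 3,55,86 ]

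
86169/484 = 178 + 17/484 = 178.04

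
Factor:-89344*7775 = -2^8 *5^2*311^1* 349^1 = - 694649600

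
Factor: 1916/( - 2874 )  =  -2/3 = - 2^1*3^ ( - 1)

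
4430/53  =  4430/53 = 83.58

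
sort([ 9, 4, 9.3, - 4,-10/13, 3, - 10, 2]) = [-10 , - 4, - 10/13,2,3, 4, 9 , 9.3]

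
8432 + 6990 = 15422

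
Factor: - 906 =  - 2^1 * 3^1 * 151^1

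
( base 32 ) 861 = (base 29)9s4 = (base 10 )8385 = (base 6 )102453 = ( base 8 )20301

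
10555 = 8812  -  -1743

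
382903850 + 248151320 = 631055170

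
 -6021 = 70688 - 76709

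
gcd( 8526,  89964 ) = 294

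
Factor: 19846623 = 3^1*6615541^1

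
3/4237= 3/4237 = 0.00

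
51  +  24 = 75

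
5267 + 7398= 12665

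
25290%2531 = 2511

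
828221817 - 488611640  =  339610177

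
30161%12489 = 5183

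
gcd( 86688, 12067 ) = 1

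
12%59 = 12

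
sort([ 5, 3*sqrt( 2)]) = [ 3*sqrt( 2 ), 5 ] 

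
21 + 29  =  50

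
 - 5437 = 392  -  5829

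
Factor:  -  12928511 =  - 12928511^1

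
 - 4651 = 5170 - 9821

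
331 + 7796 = 8127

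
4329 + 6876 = 11205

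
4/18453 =4/18453 = 0.00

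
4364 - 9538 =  - 5174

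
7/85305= 7/85305 = 0.00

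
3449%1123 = 80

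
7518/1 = 7518=7518.00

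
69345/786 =23115/262  =  88.23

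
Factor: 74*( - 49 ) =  -3626 = - 2^1 * 7^2*37^1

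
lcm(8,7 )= 56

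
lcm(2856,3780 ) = 128520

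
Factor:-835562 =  - 2^1*7^1*13^1*4591^1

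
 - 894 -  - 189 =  - 705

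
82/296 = 41/148 = 0.28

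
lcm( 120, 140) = 840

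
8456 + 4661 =13117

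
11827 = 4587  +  7240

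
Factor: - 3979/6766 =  - 2^( - 1 )*17^(-1)*23^1*173^1* 199^( - 1 )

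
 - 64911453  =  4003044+- 68914497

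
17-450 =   -  433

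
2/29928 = 1/14964=0.00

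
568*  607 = 344776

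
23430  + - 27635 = -4205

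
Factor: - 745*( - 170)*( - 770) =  - 97520500 = - 2^2*5^3*7^1  *  11^1 *17^1*149^1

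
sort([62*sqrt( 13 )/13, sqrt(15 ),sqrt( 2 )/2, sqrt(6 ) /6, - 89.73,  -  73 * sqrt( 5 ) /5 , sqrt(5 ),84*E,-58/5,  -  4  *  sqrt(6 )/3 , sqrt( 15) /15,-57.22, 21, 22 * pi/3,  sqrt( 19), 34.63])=[  -  89.73 ,  -  57.22, - 73*sqrt(5 ) /5, - 58/5, - 4*sqrt( 6)/3, sqrt( 15 )/15,  sqrt( 6 ) /6, sqrt( 2 )/2, sqrt( 5),sqrt( 15 ), sqrt( 19 ), 62 *sqrt( 13 ) /13, 21, 22*pi/3,34.63 , 84*E]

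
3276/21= 156   =  156.00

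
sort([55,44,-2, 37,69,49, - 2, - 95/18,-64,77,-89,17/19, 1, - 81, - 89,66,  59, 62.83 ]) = [-89, - 89, - 81, - 64, - 95/18,-2, - 2,  17/19, 1, 37,44, 49, 55,  59,  62.83,66,69, 77]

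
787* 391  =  307717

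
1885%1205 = 680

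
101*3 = 303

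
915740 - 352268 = 563472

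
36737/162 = 226 + 125/162 = 226.77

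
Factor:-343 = - 7^3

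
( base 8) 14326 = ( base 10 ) 6358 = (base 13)2B81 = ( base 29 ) 7g7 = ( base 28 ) 832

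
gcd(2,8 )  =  2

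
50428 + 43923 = 94351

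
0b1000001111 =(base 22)11L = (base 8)1017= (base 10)527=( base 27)JE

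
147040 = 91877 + 55163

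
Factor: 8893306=2^1*59^1*75367^1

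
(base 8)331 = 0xD9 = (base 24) 91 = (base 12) 161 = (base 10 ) 217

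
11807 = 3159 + 8648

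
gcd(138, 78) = 6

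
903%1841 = 903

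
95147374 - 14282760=80864614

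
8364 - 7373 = 991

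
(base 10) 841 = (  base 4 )31021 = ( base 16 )349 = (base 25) 18G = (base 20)221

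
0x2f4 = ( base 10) 756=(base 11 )628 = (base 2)1011110100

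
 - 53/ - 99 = 53/99 = 0.54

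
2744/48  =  343/6= 57.17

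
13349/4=13349/4 =3337.25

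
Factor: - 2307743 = -157^1*14699^1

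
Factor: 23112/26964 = 2^1 * 3^1*7^(-1) = 6/7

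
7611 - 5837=1774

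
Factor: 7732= 2^2*1933^1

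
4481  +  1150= 5631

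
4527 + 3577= 8104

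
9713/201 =9713/201 =48.32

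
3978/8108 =1989/4054 = 0.49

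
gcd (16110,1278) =18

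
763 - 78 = 685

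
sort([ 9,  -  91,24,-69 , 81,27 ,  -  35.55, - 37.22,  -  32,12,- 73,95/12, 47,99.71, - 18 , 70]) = [-91,- 73, - 69,  -  37.22, - 35.55,  -  32,-18, 95/12,9, 12,24,27, 47,70,81,99.71]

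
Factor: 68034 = 2^1 * 3^1*17^1*23^1*29^1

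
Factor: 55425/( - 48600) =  - 2^ ( - 3)*3^( - 4) * 739^1=-739/648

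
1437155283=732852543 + 704302740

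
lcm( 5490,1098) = 5490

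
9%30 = 9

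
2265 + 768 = 3033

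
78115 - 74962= 3153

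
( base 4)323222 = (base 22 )7JC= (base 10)3818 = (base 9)5212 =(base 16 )eea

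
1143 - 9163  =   - 8020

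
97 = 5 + 92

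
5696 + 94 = 5790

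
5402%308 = 166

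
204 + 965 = 1169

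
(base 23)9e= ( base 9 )265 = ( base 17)d0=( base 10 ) 221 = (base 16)DD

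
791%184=55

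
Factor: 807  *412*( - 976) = - 324504384=- 2^6 *3^1*61^1*103^1*269^1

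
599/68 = 599/68= 8.81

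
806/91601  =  806/91601 = 0.01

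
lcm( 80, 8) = 80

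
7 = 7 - 0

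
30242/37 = 817 +13/37  =  817.35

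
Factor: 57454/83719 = 2^1 * 23^1*1249^1*83719^( - 1)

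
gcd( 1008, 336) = 336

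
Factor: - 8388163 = -7^2 * 29^1*5903^1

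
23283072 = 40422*576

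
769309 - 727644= 41665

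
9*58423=525807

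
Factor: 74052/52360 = 99/70  =  2^(-1 )*3^2*5^( - 1)*7^( - 1)*11^1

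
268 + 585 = 853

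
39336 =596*66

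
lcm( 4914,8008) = 216216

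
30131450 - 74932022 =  -44800572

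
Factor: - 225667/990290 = - 2^ ( - 1)*5^( - 1)*  7^(-2 )*13^1*43^( - 1)*47^(  -  1 ) * 17359^1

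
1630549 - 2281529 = -650980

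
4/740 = 1/185 = 0.01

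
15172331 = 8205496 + 6966835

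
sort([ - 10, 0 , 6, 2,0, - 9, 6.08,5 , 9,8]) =[ - 10 ,  -  9, 0, 0, 2,5, 6, 6.08, 8, 9 ] 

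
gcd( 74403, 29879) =1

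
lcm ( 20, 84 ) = 420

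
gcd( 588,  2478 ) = 42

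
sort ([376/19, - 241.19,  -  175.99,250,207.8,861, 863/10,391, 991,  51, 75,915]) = [ - 241.19, - 175.99,376/19,51, 75,863/10, 207.8 , 250,391,  861, 915,991 ] 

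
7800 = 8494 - 694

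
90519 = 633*143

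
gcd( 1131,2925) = 39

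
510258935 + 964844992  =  1475103927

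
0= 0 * 2662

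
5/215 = 1/43 = 0.02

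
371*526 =195146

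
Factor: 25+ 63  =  88=2^3*11^1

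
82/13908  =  41/6954 = 0.01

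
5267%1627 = 386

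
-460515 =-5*92103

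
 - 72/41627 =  - 1 + 41555/41627 = - 0.00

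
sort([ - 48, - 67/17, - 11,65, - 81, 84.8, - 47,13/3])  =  [ - 81 ,-48, - 47, - 11, - 67/17, 13/3, 65, 84.8]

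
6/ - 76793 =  - 6/76793 = - 0.00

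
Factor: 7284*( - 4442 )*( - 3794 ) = 2^4*3^1*7^1*271^1*607^1*2221^1 = 122756873232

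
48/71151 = 16/23717 = 0.00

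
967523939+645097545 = 1612621484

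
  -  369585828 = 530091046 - 899676874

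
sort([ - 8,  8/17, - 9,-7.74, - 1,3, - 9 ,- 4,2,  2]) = [ - 9,-9,-8, - 7.74, -4 ,  -  1,8/17,  2,  2,3]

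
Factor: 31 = 31^1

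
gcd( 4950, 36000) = 450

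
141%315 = 141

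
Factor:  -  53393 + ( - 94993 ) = -148386=-2^1 *3^1*7^1 * 3533^1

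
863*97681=84298703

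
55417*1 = 55417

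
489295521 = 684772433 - 195476912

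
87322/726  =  120+101/363  =  120.28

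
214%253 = 214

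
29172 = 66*442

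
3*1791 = 5373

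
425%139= 8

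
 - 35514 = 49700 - 85214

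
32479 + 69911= 102390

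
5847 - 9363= - 3516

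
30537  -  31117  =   - 580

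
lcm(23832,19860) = 119160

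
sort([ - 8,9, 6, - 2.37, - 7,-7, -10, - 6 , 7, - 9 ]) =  [ - 10, - 9,-8, - 7, - 7, - 6, - 2.37,6,7 , 9 ] 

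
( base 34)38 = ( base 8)156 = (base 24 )4e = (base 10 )110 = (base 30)3K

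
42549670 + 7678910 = 50228580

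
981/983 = 981/983= 1.00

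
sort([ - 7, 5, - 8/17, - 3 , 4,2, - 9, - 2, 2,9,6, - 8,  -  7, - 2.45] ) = [ -9, - 8, - 7, - 7, - 3, - 2.45, - 2, -8/17 , 2, 2, 4,5 , 6 , 9]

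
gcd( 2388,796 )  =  796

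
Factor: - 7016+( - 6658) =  - 2^1*3^1  *43^1*53^1 = - 13674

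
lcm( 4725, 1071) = 80325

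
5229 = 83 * 63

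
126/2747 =126/2747 = 0.05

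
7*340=2380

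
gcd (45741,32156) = 1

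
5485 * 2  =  10970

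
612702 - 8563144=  - 7950442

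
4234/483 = 8 + 370/483 = 8.77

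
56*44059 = 2467304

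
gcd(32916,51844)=52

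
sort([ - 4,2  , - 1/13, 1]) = [  -  4, - 1/13, 1, 2]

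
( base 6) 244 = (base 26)3M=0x64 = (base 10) 100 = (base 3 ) 10201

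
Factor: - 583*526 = -306658=-  2^1 * 11^1 * 53^1 * 263^1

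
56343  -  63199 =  - 6856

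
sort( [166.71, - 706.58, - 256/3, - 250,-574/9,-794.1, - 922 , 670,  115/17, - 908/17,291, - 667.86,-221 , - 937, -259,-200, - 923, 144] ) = [ - 937, - 923, - 922,  -  794.1,- 706.58, - 667.86, - 259, - 250, - 221, - 200, - 256/3, - 574/9, - 908/17, 115/17, 144,166.71, 291, 670]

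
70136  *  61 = 4278296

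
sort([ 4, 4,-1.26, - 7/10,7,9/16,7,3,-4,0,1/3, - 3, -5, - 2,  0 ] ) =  [ - 5,-4,- 3,-2, - 1.26,-7/10,0, 0  ,  1/3,9/16,3,4, 4, 7,7 ] 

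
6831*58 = 396198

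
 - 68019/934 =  -73 + 163/934 = - 72.83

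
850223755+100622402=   950846157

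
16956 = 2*8478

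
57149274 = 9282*6157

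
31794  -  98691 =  - 66897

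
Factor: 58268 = 2^2 * 7^1*2081^1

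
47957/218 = 47957/218 = 219.99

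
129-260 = -131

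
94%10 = 4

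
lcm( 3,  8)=24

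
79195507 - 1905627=77289880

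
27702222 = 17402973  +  10299249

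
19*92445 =1756455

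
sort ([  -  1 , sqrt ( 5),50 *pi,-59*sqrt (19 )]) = [ - 59*sqrt( 19 ), - 1,sqrt ( 5 ) , 50*pi]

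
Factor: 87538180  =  2^2*5^1*67^1*65327^1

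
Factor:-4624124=-2^2*1156031^1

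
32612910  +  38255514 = 70868424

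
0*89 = 0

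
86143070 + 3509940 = 89653010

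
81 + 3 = 84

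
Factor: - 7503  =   - 3^1 *41^1* 61^1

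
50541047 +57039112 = 107580159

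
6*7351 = 44106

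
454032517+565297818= 1019330335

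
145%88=57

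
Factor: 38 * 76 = 2^3*19^2=2888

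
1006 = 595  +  411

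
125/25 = 5=5.00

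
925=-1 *(-925)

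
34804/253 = 137 + 13/23 = 137.57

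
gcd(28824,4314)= 6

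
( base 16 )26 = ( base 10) 38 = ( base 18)22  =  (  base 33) 15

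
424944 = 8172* 52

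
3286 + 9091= 12377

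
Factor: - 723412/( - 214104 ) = 2^( - 1)*3^( - 1 )*11^( - 1)*223^1 = 223/66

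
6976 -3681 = 3295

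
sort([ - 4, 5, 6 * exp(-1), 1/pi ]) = [ - 4,1/pi, 6 * exp( - 1),5 ]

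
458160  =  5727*80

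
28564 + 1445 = 30009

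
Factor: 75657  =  3^1*25219^1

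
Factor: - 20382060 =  - 2^2*3^1*5^1 * 19^2*941^1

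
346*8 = 2768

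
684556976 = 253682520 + 430874456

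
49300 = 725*68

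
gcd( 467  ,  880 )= 1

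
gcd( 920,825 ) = 5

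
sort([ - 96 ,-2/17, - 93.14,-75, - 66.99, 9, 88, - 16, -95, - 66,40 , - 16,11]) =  [ - 96,-95,  -  93.14, - 75,-66.99, - 66,-16, - 16, - 2/17,9,11,40, 88] 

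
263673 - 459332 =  - 195659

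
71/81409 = 71/81409  =  0.00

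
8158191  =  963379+7194812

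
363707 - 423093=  - 59386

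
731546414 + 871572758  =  1603119172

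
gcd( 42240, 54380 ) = 20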